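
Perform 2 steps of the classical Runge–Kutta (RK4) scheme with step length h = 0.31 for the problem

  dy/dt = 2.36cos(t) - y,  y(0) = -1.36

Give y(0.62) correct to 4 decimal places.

0.2795

RK4: k1 = f(t_n, y_n); k2 = f(t_n + h/2, y_n + (h/2)·k1); k3 = f(t_n + h/2, y_n + (h/2)·k2); k4 = f(t_n + h, y_n + h·k3); y_{n+1} = y_n + (h/6)·(k1 + 2k2 + 2k3 + k4).
t=0.000000, y=-1.360000:
  k1 = f(0.000000, -1.360000) = 3.720000
  k2 = f(0.155000, -0.783400) = 3.115107
  k3 = f(0.155000, -0.877158) = 3.208866
  k4 = f(0.310000, -0.365252) = 2.612759
  y ← -1.360000 + (0.31/6)·(k1 + 2k2 + 2k3 + k4) = -0.379330
t=0.310000, y=-0.379330:
  k1 = f(0.310000, -0.379330) = 2.626837
  k2 = f(0.465000, 0.027830) = 2.081589
  k3 = f(0.465000, -0.056684) = 2.166103
  k4 = f(0.620000, 0.292162) = 1.628592
  y ← -0.379330 + (0.31/6)·(k1 + 2k2 + 2k3 + k4) = 0.279462
y(0.62) ≈ 0.2795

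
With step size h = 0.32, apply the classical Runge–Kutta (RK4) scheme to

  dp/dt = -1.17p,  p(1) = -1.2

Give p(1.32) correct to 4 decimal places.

-0.8253

RK4: k1 = f(t_n, p_n); k2 = f(t_n + h/2, p_n + (h/2)·k1); k3 = f(t_n + h/2, p_n + (h/2)·k2); k4 = f(t_n + h, p_n + h·k3); p_{n+1} = p_n + (h/6)·(k1 + 2k2 + 2k3 + k4).
t=1.000000, p=-1.200000:
  k1 = f(1.000000, -1.200000) = 1.404000
  k2 = f(1.160000, -0.975360) = 1.141171
  k3 = f(1.160000, -1.017413) = 1.190373
  k4 = f(1.320000, -0.819081) = 0.958324
  p ← -1.200000 + (0.32/6)·(k1 + 2k2 + 2k3 + k4) = -0.825311
p(1.32) ≈ -0.8253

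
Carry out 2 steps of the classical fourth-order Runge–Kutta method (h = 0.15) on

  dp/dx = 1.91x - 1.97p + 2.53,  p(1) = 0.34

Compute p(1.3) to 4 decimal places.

RK4: k1 = f(x_n, p_n); k2 = f(x_n + h/2, p_n + (h/2)·k1); k3 = f(x_n + h/2, p_n + (h/2)·k2); k4 = f(x_n + h, p_n + h·k3); p_{n+1} = p_n + (h/6)·(k1 + 2k2 + 2k3 + k4).
x=1.000000, p=0.340000:
  k1 = f(1.000000, 0.340000) = 3.770200
  k2 = f(1.075000, 0.622765) = 3.356403
  k3 = f(1.075000, 0.591730) = 3.417541
  k4 = f(1.150000, 0.852631) = 3.046816
  p ← 0.340000 + (0.15/6)·(k1 + 2k2 + 2k3 + k4) = 0.849123
x=1.150000, p=0.849123:
  k1 = f(1.150000, 0.849123) = 3.053728
  k2 = f(1.225000, 1.078152) = 2.745790
  k3 = f(1.225000, 1.055057) = 2.791288
  k4 = f(1.300000, 1.267816) = 2.515403
  p ← 0.849123 + (0.15/6)·(k1 + 2k2 + 2k3 + k4) = 1.265205
p(1.3) ≈ 1.2652

1.2652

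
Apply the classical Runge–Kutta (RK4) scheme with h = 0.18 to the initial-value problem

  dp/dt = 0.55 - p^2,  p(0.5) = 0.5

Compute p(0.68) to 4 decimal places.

RK4: k1 = f(t_n, p_n); k2 = f(t_n + h/2, p_n + (h/2)·k1); k3 = f(t_n + h/2, p_n + (h/2)·k2); k4 = f(t_n + h, p_n + h·k3); p_{n+1} = p_n + (h/6)·(k1 + 2k2 + 2k3 + k4).
t=0.500000, p=0.500000:
  k1 = f(0.500000, 0.500000) = 0.300000
  k2 = f(0.590000, 0.527000) = 0.272271
  k3 = f(0.590000, 0.524504) = 0.274895
  k4 = f(0.680000, 0.549481) = 0.248070
  p ← 0.500000 + (0.18/6)·(k1 + 2k2 + 2k3 + k4) = 0.549272
p(0.68) ≈ 0.5493

0.5493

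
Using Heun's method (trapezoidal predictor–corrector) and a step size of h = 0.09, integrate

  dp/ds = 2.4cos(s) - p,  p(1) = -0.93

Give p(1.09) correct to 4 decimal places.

-0.7470

Heun: k1 = f(s_n, p_n); k2 = f(s_n + h, p_n + h·k1); p_{n+1} = p_n + (h/2)·(k1 + k2).
s=1.000000, p=-0.930000:
  k1 = f(1.000000, -0.930000) = 2.226726
  k2 = f(1.090000, -0.729595) = 1.839560
  p ← -0.930000 + (0.09/2)·(2.226726 + 1.839560) = -0.747017
p(1.09) ≈ -0.7470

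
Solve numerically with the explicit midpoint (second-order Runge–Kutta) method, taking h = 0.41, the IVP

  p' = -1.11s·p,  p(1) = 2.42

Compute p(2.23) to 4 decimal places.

Midpoint: k1 = f(s_n, p_n); k2 = f(s_n + h/2, p_n + (h/2)·k1); p_{n+1} = p_n + h·k2.
s=1.000000, p=2.420000:
  k1 = f(1.000000, 2.420000) = -2.686200
  k2 = f(1.205000, 1.869329) = -2.500321
  p ← 2.420000 + 0.41·(-2.500321) = 1.394868
s=1.410000, p=1.394868:
  k1 = f(1.410000, 1.394868) = -2.183109
  k2 = f(1.615000, 0.947331) = -1.698233
  p ← 1.394868 + 0.41·(-1.698233) = 0.698593
s=1.820000, p=0.698593:
  k1 = f(1.820000, 0.698593) = -1.411297
  k2 = f(2.025000, 0.409277) = -0.919952
  p ← 0.698593 + 0.41·(-0.919952) = 0.321412
p(2.23) ≈ 0.3214

0.3214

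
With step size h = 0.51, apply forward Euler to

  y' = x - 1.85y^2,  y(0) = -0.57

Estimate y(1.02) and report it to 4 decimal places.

-1.3414

Euler: y_{n+1} = y_n + h·f(x_n, y_n).
x=0.000000, y=-0.570000: f=-0.601065 → y ← -0.570000 + 0.51·(-0.601065) = -0.876543
x=0.510000, y=-0.876543: f=-0.911407 → y ← -0.876543 + 0.51·(-0.911407) = -1.341361
y(1.02) ≈ -1.3414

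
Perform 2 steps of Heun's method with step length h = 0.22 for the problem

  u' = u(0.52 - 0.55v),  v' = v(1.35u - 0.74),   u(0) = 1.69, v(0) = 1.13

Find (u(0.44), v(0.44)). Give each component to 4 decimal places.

1.4522, 2.1081

Heun on (u,v): k1 = f(s_n, state_n); k2 = f(s_n + h, state_n + h·k1); state_{n+1} = state_n + (h/2)·(k1 + k2).
0.000000: (1.690000, 1.130000)
  k1 = (-0.171535, 1.741895)
  predictor → (1.652262, 1.513217)
  k2 = (-0.515951, 2.255532)
  → (1.614377, 1.569717)
0.220000: (1.614377, 1.569717)
  k1 = (-0.554287, 2.259464)
  predictor → (1.492433, 2.066799)
  k2 = (-0.920443, 2.634725)
  → (1.452156, 2.108078)
(u(0.44), v(0.44)) ≈ (1.4522, 2.1081)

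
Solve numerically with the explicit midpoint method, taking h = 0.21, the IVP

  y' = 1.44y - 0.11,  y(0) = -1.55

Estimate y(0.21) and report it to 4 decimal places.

Midpoint: k1 = f(x_n, y_n); k2 = f(x_n + h/2, y_n + (h/2)·k1); y_{n+1} = y_n + h·k2.
x=0.000000, y=-1.550000:
  k1 = f(0.000000, -1.550000) = -2.342000
  k2 = f(0.105000, -1.795910) = -2.696110
  y ← -1.550000 + 0.21·(-2.696110) = -2.116183
y(0.21) ≈ -2.1162

-2.1162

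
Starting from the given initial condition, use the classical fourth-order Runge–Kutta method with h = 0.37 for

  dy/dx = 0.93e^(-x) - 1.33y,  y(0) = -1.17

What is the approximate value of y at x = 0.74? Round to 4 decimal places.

RK4: k1 = f(x_n, y_n); k2 = f(x_n + h/2, y_n + (h/2)·k1); k3 = f(x_n + h/2, y_n + (h/2)·k2); k4 = f(x_n + h, y_n + h·k3); y_{n+1} = y_n + (h/6)·(k1 + 2k2 + 2k3 + k4).
x=0.000000, y=-1.170000:
  k1 = f(0.000000, -1.170000) = 2.486100
  k2 = f(0.185000, -0.710071) = 1.717322
  k3 = f(0.185000, -0.852295) = 1.906480
  k4 = f(0.370000, -0.464602) = 1.260304
  y ← -1.170000 + (0.37/6)·(k1 + 2k2 + 2k3 + k4) = -0.492036
x=0.370000, y=-0.492036:
  k1 = f(0.370000, -0.492036) = 1.296791
  k2 = f(0.555000, -0.252130) = 0.869220
  k3 = f(0.555000, -0.331230) = 0.974424
  k4 = f(0.740000, -0.131499) = 0.618610
  y ← -0.492036 + (0.37/6)·(k1 + 2k2 + 2k3 + k4) = -0.146537
y(0.74) ≈ -0.1465

-0.1465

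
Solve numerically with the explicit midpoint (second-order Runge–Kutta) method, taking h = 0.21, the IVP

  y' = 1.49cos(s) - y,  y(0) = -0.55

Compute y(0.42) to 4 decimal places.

0.1287

Midpoint: k1 = f(s_n, y_n); k2 = f(s_n + h/2, y_n + (h/2)·k1); y_{n+1} = y_n + h·k2.
s=0.000000, y=-0.550000:
  k1 = f(0.000000, -0.550000) = 2.040000
  k2 = f(0.105000, -0.335800) = 1.817594
  y ← -0.550000 + 0.21·1.817594 = -0.168305
s=0.210000, y=-0.168305:
  k1 = f(0.210000, -0.168305) = 1.625571
  k2 = f(0.315000, 0.002380) = 1.414307
  y ← -0.168305 + 0.21·1.414307 = 0.128699
y(0.42) ≈ 0.1287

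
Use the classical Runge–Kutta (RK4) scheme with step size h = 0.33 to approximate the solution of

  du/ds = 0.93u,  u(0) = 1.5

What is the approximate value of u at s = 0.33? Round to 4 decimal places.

2.0388

RK4: k1 = f(s_n, u_n); k2 = f(s_n + h/2, u_n + (h/2)·k1); k3 = f(s_n + h/2, u_n + (h/2)·k2); k4 = f(s_n + h, u_n + h·k3); u_{n+1} = u_n + (h/6)·(k1 + 2k2 + 2k3 + k4).
s=0.000000, u=1.500000:
  k1 = f(0.000000, 1.500000) = 1.395000
  k2 = f(0.165000, 1.730175) = 1.609063
  k3 = f(0.165000, 1.765495) = 1.641911
  k4 = f(0.330000, 2.041831) = 1.898902
  u ← 1.500000 + (0.33/6)·(k1 + 2k2 + 2k3 + k4) = 2.038772
u(0.33) ≈ 2.0388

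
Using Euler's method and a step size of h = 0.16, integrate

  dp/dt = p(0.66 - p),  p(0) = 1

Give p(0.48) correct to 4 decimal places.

Euler: p_{n+1} = p_n + h·f(t_n, p_n).
t=0.000000, p=1.000000: f=-0.340000 → p ← 1.000000 + 0.16·(-0.340000) = 0.945600
t=0.160000, p=0.945600: f=-0.270063 → p ← 0.945600 + 0.16·(-0.270063) = 0.902390
t=0.320000, p=0.902390: f=-0.218730 → p ← 0.902390 + 0.16·(-0.218730) = 0.867393
p(0.48) ≈ 0.8674

0.8674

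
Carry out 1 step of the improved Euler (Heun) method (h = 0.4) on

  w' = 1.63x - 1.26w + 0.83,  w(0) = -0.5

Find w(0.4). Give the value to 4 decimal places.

0.0672

Heun: k1 = f(x_n, w_n); k2 = f(x_n + h, w_n + h·k1); w_{n+1} = w_n + (h/2)·(k1 + k2).
x=0.000000, w=-0.500000:
  k1 = f(0.000000, -0.500000) = 1.460000
  k2 = f(0.400000, 0.084000) = 1.376160
  w ← -0.500000 + (0.4/2)·(1.460000 + 1.376160) = 0.067232
w(0.4) ≈ 0.0672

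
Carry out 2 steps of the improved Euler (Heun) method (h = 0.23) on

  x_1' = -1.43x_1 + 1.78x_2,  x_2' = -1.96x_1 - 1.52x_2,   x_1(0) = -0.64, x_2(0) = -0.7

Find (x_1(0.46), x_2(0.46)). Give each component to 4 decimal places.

-0.4419, 0.0267

Heun on (x_1,x_2): k1 = f(t_n, state_n); k2 = f(t_n + h, state_n + h·k1); state_{n+1} = state_n + (h/2)·(k1 + k2).
0.000000: (-0.640000, -0.700000)
  k1 = (-0.330800, 2.318400)
  predictor → (-0.716084, -0.166768)
  k2 = (0.727153, 1.657012)
  → (-0.594419, -0.242828)
0.230000: (-0.594419, -0.242828)
  k1 = (0.417787, 1.534160)
  predictor → (-0.498328, 0.110029)
  k2 = (0.908462, 0.809479)
  → (-0.441901, 0.026691)
(x_1(0.46), x_2(0.46)) ≈ (-0.4419, 0.0267)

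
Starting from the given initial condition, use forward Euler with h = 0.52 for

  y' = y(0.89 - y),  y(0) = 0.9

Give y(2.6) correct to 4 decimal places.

0.8904

Euler: y_{n+1} = y_n + h·f(t_n, y_n).
t=0.000000, y=0.900000: f=-0.009000 → y ← 0.900000 + 0.52·(-0.009000) = 0.895320
t=0.520000, y=0.895320: f=-0.004763 → y ← 0.895320 + 0.52·(-0.004763) = 0.892843
t=1.040000, y=0.892843: f=-0.002539 → y ← 0.892843 + 0.52·(-0.002539) = 0.891523
t=1.560000, y=0.891523: f=-0.001358 → y ← 0.891523 + 0.52·(-0.001358) = 0.890817
t=2.080000, y=0.890817: f=-0.000728 → y ← 0.890817 + 0.52·(-0.000728) = 0.890439
y(2.6) ≈ 0.8904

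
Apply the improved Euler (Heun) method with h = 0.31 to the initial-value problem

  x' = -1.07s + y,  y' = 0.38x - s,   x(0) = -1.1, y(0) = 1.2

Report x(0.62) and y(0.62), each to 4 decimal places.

-0.6595, 0.8190

Heun on (x,y): k1 = f(s_n, state_n); k2 = f(s_n + h, state_n + h·k1); state_{n+1} = state_n + (h/2)·(k1 + k2).
0.000000: (-1.100000, 1.200000)
  k1 = (1.200000, -0.418000)
  predictor → (-0.728000, 1.070420)
  k2 = (0.738720, -0.586640)
  → (-0.799498, 1.044281)
0.310000: (-0.799498, 1.044281)
  k1 = (0.712581, -0.613809)
  predictor → (-0.578598, 0.854000)
  k2 = (0.190600, -0.839867)
  → (-0.659505, 0.818961)
(x(0.62), y(0.62)) ≈ (-0.6595, 0.8190)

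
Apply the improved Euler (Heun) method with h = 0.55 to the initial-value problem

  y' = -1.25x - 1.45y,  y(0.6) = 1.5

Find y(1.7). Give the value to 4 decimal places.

-0.4855

Heun: k1 = f(x_n, y_n); k2 = f(x_n + h, y_n + h·k1); y_{n+1} = y_n + (h/2)·(k1 + k2).
x=0.600000, y=1.500000:
  k1 = f(0.600000, 1.500000) = -2.925000
  k2 = f(1.150000, -0.108750) = -1.279812
  y ← 1.500000 + (0.55/2)·(-2.925000 + (-1.279812)) = 0.343677
x=1.150000, y=0.343677:
  k1 = f(1.150000, 0.343677) = -1.935831
  k2 = f(1.700000, -0.721030) = -1.079506
  y ← 0.343677 + (0.55/2)·(-1.935831 + (-1.079506)) = -0.485541
y(1.7) ≈ -0.4855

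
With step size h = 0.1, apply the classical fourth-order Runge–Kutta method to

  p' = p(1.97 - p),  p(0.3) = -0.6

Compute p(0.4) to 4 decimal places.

RK4: k1 = f(x_n, p_n); k2 = f(x_n + h/2, p_n + (h/2)·k1); k3 = f(x_n + h/2, p_n + (h/2)·k2); k4 = f(x_n + h, p_n + h·k3); p_{n+1} = p_n + (h/6)·(k1 + 2k2 + 2k3 + k4).
x=0.300000, p=-0.600000:
  k1 = f(0.300000, -0.600000) = -1.542000
  k2 = f(0.350000, -0.677100) = -1.792351
  k3 = f(0.350000, -0.689618) = -1.834119
  k4 = f(0.400000, -0.783412) = -2.157056
  p ← -0.600000 + (0.1/6)·(k1 + 2k2 + 2k3 + k4) = -0.782533
p(0.4) ≈ -0.7825

-0.7825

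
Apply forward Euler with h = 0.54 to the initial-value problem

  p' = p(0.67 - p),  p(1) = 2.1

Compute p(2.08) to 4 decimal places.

Euler: p_{n+1} = p_n + h·f(x_n, p_n).
x=1.000000, p=2.100000: f=-3.003000 → p ← 2.100000 + 0.54·(-3.003000) = 0.478380
x=1.540000, p=0.478380: f=0.091667 → p ← 0.478380 + 0.54·0.091667 = 0.527880
p(2.08) ≈ 0.5279

0.5279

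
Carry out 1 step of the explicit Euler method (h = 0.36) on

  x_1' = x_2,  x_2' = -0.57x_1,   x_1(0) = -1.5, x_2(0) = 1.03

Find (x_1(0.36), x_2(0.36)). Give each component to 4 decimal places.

-1.1292, 1.3378

Euler on (x_1,x_2): x_1_{n+1} = x_1_n + h·x_1', x_2_{n+1} = x_2_n + h·x_2'.
0.000000: (-1.500000, 1.030000); f=(1.030000, 0.855000) → (-1.129200, 1.337800)
(x_1(0.36), x_2(0.36)) ≈ (-1.1292, 1.3378)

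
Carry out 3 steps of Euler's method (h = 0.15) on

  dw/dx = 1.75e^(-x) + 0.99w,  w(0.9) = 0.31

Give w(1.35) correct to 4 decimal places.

0.7950

Euler: w_{n+1} = w_n + h·f(x_n, w_n).
x=0.900000, w=0.310000: f=1.018397 → w ← 0.310000 + 0.15·1.018397 = 0.462760
x=1.050000, w=0.462760: f=1.070523 → w ← 0.462760 + 0.15·1.070523 = 0.623338
x=1.200000, w=0.623338: f=1.144194 → w ← 0.623338 + 0.15·1.144194 = 0.794967
w(1.35) ≈ 0.7950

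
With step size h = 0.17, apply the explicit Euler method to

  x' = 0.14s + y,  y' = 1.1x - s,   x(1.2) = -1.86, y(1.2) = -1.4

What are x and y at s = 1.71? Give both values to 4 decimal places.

-2.7692, -3.2764

Euler on (x,y): x_{n+1} = x_n + h·x', y_{n+1} = y_n + h·y'.
1.200000: (-1.860000, -1.400000); f=(-1.232000, -3.246000) → (-2.069440, -1.951820)
1.370000: (-2.069440, -1.951820); f=(-1.760020, -3.646384) → (-2.368643, -2.571705)
1.540000: (-2.368643, -2.571705); f=(-2.356105, -4.145508) → (-2.769181, -3.276442)
(x(1.71), y(1.71)) ≈ (-2.7692, -3.2764)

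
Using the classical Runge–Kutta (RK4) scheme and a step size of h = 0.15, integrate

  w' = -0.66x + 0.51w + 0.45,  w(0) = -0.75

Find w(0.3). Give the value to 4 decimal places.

-0.7594

RK4: k1 = f(x_n, w_n); k2 = f(x_n + h/2, w_n + (h/2)·k1); k3 = f(x_n + h/2, w_n + (h/2)·k2); k4 = f(x_n + h, w_n + h·k3); w_{n+1} = w_n + (h/6)·(k1 + 2k2 + 2k3 + k4).
x=0.000000, w=-0.750000:
  k1 = f(0.000000, -0.750000) = 0.067500
  k2 = f(0.075000, -0.744938) = 0.020582
  k3 = f(0.075000, -0.748456) = 0.018787
  k4 = f(0.150000, -0.747182) = -0.030063
  w ← -0.750000 + (0.15/6)·(k1 + 2k2 + 2k3 + k4) = -0.747096
x=0.150000, w=-0.747096:
  k1 = f(0.150000, -0.747096) = -0.030019
  k2 = f(0.225000, -0.749347) = -0.080667
  k3 = f(0.225000, -0.753146) = -0.082604
  k4 = f(0.300000, -0.759486) = -0.135338
  w ← -0.747096 + (0.15/6)·(k1 + 2k2 + 2k3 + k4) = -0.759393
w(0.3) ≈ -0.7594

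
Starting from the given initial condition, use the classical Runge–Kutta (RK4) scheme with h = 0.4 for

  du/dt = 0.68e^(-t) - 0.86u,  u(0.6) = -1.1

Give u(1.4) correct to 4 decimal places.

RK4: k1 = f(t_n, u_n); k2 = f(t_n + h/2, u_n + (h/2)·k1); k3 = f(t_n + h/2, u_n + (h/2)·k2); k4 = f(t_n + h, u_n + h·k3); u_{n+1} = u_n + (h/6)·(k1 + 2k2 + 2k3 + k4).
t=0.600000, u=-1.100000:
  k1 = f(0.600000, -1.100000) = 1.319192
  k2 = f(0.800000, -0.836162) = 1.024643
  k3 = f(0.800000, -0.895071) = 1.075305
  k4 = f(1.000000, -0.669878) = 0.826253
  u ← -1.100000 + (0.4/6)·(k1 + 2k2 + 2k3 + k4) = -0.676977
t=1.000000, u=-0.676977:
  k1 = f(1.000000, -0.676977) = 0.832358
  k2 = f(1.200000, -0.510506) = 0.643847
  k3 = f(1.200000, -0.548208) = 0.676271
  k4 = f(1.400000, -0.406469) = 0.517249
  u ← -0.676977 + (0.4/6)·(k1 + 2k2 + 2k3 + k4) = -0.410988
u(1.4) ≈ -0.4110

-0.4110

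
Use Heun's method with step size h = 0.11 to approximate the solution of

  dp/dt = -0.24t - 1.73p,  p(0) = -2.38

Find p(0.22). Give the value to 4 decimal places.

-1.6362

Heun: k1 = f(t_n, p_n); k2 = f(t_n + h, p_n + h·k1); p_{n+1} = p_n + (h/2)·(k1 + k2).
t=0.000000, p=-2.380000:
  k1 = f(0.000000, -2.380000) = 4.117400
  k2 = f(0.110000, -1.927086) = 3.307459
  p ← -2.380000 + (0.11/2)·(4.117400 + 3.307459) = -1.971633
t=0.110000, p=-1.971633:
  k1 = f(0.110000, -1.971633) = 3.384525
  k2 = f(0.220000, -1.599335) = 2.714050
  p ← -1.971633 + (0.11/2)·(3.384525 + 2.714050) = -1.636211
p(0.22) ≈ -1.6362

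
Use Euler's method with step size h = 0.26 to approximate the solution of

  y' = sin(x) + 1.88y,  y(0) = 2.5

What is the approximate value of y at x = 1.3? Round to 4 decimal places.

19.2895

Euler: y_{n+1} = y_n + h·f(x_n, y_n).
x=0.000000, y=2.500000: f=4.700000 → y ← 2.500000 + 0.26·4.700000 = 3.722000
x=0.260000, y=3.722000: f=7.254441 → y ← 3.722000 + 0.26·7.254441 = 5.608155
x=0.520000, y=5.608155: f=11.040211 → y ← 5.608155 + 0.26·11.040211 = 8.478609
x=0.780000, y=8.478609: f=16.643065 → y ← 8.478609 + 0.26·16.643065 = 12.805806
x=1.040000, y=12.805806: f=24.937320 → y ← 12.805806 + 0.26·24.937320 = 19.289509
y(1.3) ≈ 19.2895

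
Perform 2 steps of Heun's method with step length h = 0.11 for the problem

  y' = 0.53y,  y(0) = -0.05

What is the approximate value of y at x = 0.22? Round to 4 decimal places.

Heun: k1 = f(x_n, y_n); k2 = f(x_n + h, y_n + h·k1); y_{n+1} = y_n + (h/2)·(k1 + k2).
x=0.000000, y=-0.050000:
  k1 = f(0.000000, -0.050000) = -0.026500
  k2 = f(0.110000, -0.052915) = -0.028045
  y ← -0.050000 + (0.11/2)·(-0.026500 + (-0.028045)) = -0.053000
x=0.110000, y=-0.053000:
  k1 = f(0.110000, -0.053000) = -0.028090
  k2 = f(0.220000, -0.056090) = -0.029728
  y ← -0.053000 + (0.11/2)·(-0.028090 + (-0.029728)) = -0.056180
y(0.22) ≈ -0.0562

-0.0562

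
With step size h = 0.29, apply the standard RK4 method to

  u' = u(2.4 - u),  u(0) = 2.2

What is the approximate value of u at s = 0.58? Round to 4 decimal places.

2.3468

RK4: k1 = f(s_n, u_n); k2 = f(s_n + h/2, u_n + (h/2)·k1); k3 = f(s_n + h/2, u_n + (h/2)·k2); k4 = f(s_n + h, u_n + h·k3); u_{n+1} = u_n + (h/6)·(k1 + 2k2 + 2k3 + k4).
s=0.000000, u=2.200000:
  k1 = f(0.000000, 2.200000) = 0.440000
  k2 = f(0.145000, 2.263800) = 0.308330
  k3 = f(0.145000, 2.244708) = 0.348586
  k4 = f(0.290000, 2.301090) = 0.227601
  u ← 2.200000 + (0.29/6)·(k1 + 2k2 + 2k3 + k4) = 2.295769
s=0.290000, u=2.295769:
  k1 = f(0.290000, 2.295769) = 0.239290
  k2 = f(0.435000, 2.330466) = 0.162046
  k3 = f(0.435000, 2.319266) = 0.187244
  k4 = f(0.580000, 2.350070) = 0.117339
  u ← 2.295769 + (0.29/6)·(k1 + 2k2 + 2k3 + k4) = 2.346771
u(0.58) ≈ 2.3468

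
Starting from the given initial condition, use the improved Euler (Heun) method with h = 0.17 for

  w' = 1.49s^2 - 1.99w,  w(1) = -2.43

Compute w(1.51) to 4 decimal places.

Heun: k1 = f(s_n, w_n); k2 = f(s_n + h, w_n + h·k1); w_{n+1} = w_n + (h/2)·(k1 + k2).
s=1.000000, w=-2.430000:
  k1 = f(1.000000, -2.430000) = 6.325700
  k2 = f(1.170000, -1.354631) = 4.735377
  w ← -2.430000 + (0.17/2)·(6.325700 + 4.735377) = -1.489808
s=1.170000, w=-1.489808:
  k1 = f(1.170000, -1.489808) = 5.004380
  k2 = f(1.340000, -0.639064) = 3.947181
  w ← -1.489808 + (0.17/2)·(5.004380 + 3.947181) = -0.728926
s=1.340000, w=-0.728926:
  k1 = f(1.340000, -0.728926) = 4.126006
  k2 = f(1.510000, -0.027505) = 3.452083
  w ← -0.728926 + (0.17/2)·(4.126006 + 3.452083) = -0.084788
w(1.51) ≈ -0.0848

-0.0848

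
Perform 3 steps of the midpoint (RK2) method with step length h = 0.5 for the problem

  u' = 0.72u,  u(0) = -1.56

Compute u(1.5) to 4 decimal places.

Midpoint: k1 = f(t_n, u_n); k2 = f(t_n + h/2, u_n + (h/2)·k1); u_{n+1} = u_n + h·k2.
t=0.000000, u=-1.560000:
  k1 = f(0.000000, -1.560000) = -1.123200
  k2 = f(0.250000, -1.840800) = -1.325376
  u ← -1.560000 + 0.5·(-1.325376) = -2.222688
t=0.500000, u=-2.222688:
  k1 = f(0.500000, -2.222688) = -1.600335
  k2 = f(0.750000, -2.622772) = -1.888396
  u ← -2.222688 + 0.5·(-1.888396) = -3.166886
t=1.000000, u=-3.166886:
  k1 = f(1.000000, -3.166886) = -2.280158
  k2 = f(1.250000, -3.736925) = -2.690586
  u ← -3.166886 + 0.5·(-2.690586) = -4.512179
u(1.5) ≈ -4.5122

-4.5122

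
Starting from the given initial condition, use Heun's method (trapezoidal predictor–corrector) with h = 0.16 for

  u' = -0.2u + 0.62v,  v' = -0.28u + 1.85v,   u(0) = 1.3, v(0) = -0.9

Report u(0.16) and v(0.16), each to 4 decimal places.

1.1551, -1.2698

Heun on (u,v): k1 = f(t_n, state_n); k2 = f(t_n + h, state_n + h·k1); state_{n+1} = state_n + (h/2)·(k1 + k2).
0.000000: (1.300000, -0.900000)
  k1 = (-0.818000, -2.029000)
  predictor → (1.169120, -1.224640)
  k2 = (-0.993101, -2.592938)
  → (1.155112, -1.269755)
(u(0.16), v(0.16)) ≈ (1.1551, -1.2698)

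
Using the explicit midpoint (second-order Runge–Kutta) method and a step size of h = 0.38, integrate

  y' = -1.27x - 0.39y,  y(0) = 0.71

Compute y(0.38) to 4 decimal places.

Midpoint: k1 = f(x_n, y_n); k2 = f(x_n + h/2, y_n + (h/2)·k1); y_{n+1} = y_n + h·k2.
x=0.000000, y=0.710000:
  k1 = f(0.000000, 0.710000) = -0.276900
  k2 = f(0.190000, 0.657389) = -0.497682
  y ← 0.710000 + 0.38·(-0.497682) = 0.520881
y(0.38) ≈ 0.5209

0.5209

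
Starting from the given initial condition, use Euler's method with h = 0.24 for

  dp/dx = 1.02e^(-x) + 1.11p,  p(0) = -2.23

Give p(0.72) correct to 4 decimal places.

-3.7412

Euler: p_{n+1} = p_n + h·f(x_n, p_n).
x=0.000000, p=-2.230000: f=-1.455300 → p ← -2.230000 + 0.24·(-1.455300) = -2.579272
x=0.240000, p=-2.579272: f=-2.060632 → p ← -2.579272 + 0.24·(-2.060632) = -3.073824
x=0.480000, p=-3.073824: f=-2.780785 → p ← -3.073824 + 0.24·(-2.780785) = -3.741212
p(0.72) ≈ -3.7412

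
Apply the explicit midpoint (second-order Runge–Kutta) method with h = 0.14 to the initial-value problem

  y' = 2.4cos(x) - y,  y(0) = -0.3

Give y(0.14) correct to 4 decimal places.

Midpoint: k1 = f(x_n, y_n); k2 = f(x_n + h/2, y_n + (h/2)·k1); y_{n+1} = y_n + h·k2.
x=0.000000, y=-0.300000:
  k1 = f(0.000000, -0.300000) = 2.700000
  k2 = f(0.070000, -0.111000) = 2.505122
  y ← -0.300000 + 0.14·2.505122 = 0.050717
y(0.14) ≈ 0.0507

0.0507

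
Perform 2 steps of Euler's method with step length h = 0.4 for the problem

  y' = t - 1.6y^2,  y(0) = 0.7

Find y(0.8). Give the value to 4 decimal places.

Euler: y_{n+1} = y_n + h·f(t_n, y_n).
t=0.000000, y=0.700000: f=-0.784000 → y ← 0.700000 + 0.4·(-0.784000) = 0.386400
t=0.400000, y=0.386400: f=0.161112 → y ← 0.386400 + 0.4·0.161112 = 0.450845
y(0.8) ≈ 0.4508

0.4508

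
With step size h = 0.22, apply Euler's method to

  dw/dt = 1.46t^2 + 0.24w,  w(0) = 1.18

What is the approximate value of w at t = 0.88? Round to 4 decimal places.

Euler: w_{n+1} = w_n + h·f(t_n, w_n).
t=0.000000, w=1.180000: f=0.283200 → w ← 1.180000 + 0.22·0.283200 = 1.242304
t=0.220000, w=1.242304: f=0.368817 → w ← 1.242304 + 0.22·0.368817 = 1.323444
t=0.440000, w=1.323444: f=0.600282 → w ← 1.323444 + 0.22·0.600282 = 1.455506
t=0.660000, w=1.455506: f=0.985297 → w ← 1.455506 + 0.22·0.985297 = 1.672271
w(0.88) ≈ 1.6723

1.6723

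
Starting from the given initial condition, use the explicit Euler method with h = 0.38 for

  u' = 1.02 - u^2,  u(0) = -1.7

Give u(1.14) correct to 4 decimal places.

-10.6467

Euler: u_{n+1} = u_n + h·f(t_n, u_n).
t=0.000000, u=-1.700000: f=-1.870000 → u ← -1.700000 + 0.38·(-1.870000) = -2.410600
t=0.380000, u=-2.410600: f=-4.790992 → u ← -2.410600 + 0.38·(-4.790992) = -4.231177
t=0.760000, u=-4.231177: f=-16.882860 → u ← -4.231177 + 0.38·(-16.882860) = -10.646664
u(1.14) ≈ -10.6467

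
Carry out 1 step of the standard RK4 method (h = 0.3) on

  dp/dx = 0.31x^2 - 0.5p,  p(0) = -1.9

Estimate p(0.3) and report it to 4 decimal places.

RK4: k1 = f(x_n, p_n); k2 = f(x_n + h/2, p_n + (h/2)·k1); k3 = f(x_n + h/2, p_n + (h/2)·k2); k4 = f(x_n + h, p_n + h·k3); p_{n+1} = p_n + (h/6)·(k1 + 2k2 + 2k3 + k4).
x=0.000000, p=-1.900000:
  k1 = f(0.000000, -1.900000) = 0.950000
  k2 = f(0.150000, -1.757500) = 0.885725
  k3 = f(0.150000, -1.767141) = 0.890546
  k4 = f(0.300000, -1.632836) = 0.844318
  p ← -1.900000 + (0.3/6)·(k1 + 2k2 + 2k3 + k4) = -1.632657
p(0.3) ≈ -1.6327

-1.6327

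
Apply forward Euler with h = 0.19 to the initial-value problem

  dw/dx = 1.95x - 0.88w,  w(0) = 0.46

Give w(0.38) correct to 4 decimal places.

0.3894

Euler: w_{n+1} = w_n + h·f(x_n, w_n).
x=0.000000, w=0.460000: f=-0.404800 → w ← 0.460000 + 0.19·(-0.404800) = 0.383088
x=0.190000, w=0.383088: f=0.033383 → w ← 0.383088 + 0.19·0.033383 = 0.389431
w(0.38) ≈ 0.3894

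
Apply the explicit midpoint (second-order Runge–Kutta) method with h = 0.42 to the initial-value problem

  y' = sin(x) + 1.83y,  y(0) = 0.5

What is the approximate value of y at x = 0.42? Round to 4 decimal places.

Midpoint: k1 = f(x_n, y_n); k2 = f(x_n + h/2, y_n + (h/2)·k1); y_{n+1} = y_n + h·k2.
x=0.000000, y=0.500000:
  k1 = f(0.000000, 0.500000) = 0.915000
  k2 = f(0.210000, 0.692150) = 1.475094
  y ← 0.500000 + 0.42·1.475094 = 1.119540
y(0.42) ≈ 1.1195

1.1195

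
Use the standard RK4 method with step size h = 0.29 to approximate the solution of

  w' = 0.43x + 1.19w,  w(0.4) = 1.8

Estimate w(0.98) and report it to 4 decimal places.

3.8251

RK4: k1 = f(x_n, w_n); k2 = f(x_n + h/2, w_n + (h/2)·k1); k3 = f(x_n + h/2, w_n + (h/2)·k2); k4 = f(x_n + h, w_n + h·k3); w_{n+1} = w_n + (h/6)·(k1 + 2k2 + 2k3 + k4).
x=0.400000, w=1.800000:
  k1 = f(0.400000, 1.800000) = 2.314000
  k2 = f(0.545000, 2.135530) = 2.775631
  k3 = f(0.545000, 2.202466) = 2.855285
  k4 = f(0.690000, 2.628033) = 3.424059
  w ← 1.800000 + (0.29/6)·(k1 + 2k2 + 2k3 + k4) = 2.621661
x=0.690000, w=2.621661:
  k1 = f(0.690000, 2.621661) = 3.416477
  k2 = f(0.835000, 3.117051) = 4.068340
  k3 = f(0.835000, 3.211571) = 4.180819
  k4 = f(0.980000, 3.834099) = 4.983978
  w ← 2.621661 + (0.29/6)·(k1 + 2k2 + 2k3 + k4) = 3.825102
w(0.98) ≈ 3.8251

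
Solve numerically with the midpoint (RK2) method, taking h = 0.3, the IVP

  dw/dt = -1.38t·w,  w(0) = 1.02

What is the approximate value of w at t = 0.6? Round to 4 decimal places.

0.7895

Midpoint: k1 = f(t_n, w_n); k2 = f(t_n + h/2, w_n + (h/2)·k1); w_{n+1} = w_n + h·k2.
t=0.000000, w=1.020000:
  k1 = f(0.000000, 1.020000) = 0.000000
  k2 = f(0.150000, 1.020000) = -0.211140
  w ← 1.020000 + 0.3·(-0.211140) = 0.956658
t=0.300000, w=0.956658:
  k1 = f(0.300000, 0.956658) = -0.396056
  k2 = f(0.450000, 0.897250) = -0.557192
  w ← 0.956658 + 0.3·(-0.557192) = 0.789500
w(0.6) ≈ 0.7895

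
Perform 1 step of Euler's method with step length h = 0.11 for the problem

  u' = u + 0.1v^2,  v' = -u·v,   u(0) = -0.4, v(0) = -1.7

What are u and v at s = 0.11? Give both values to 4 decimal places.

-0.4122, -1.7748

Euler on (u,v): u_{n+1} = u_n + h·u', v_{n+1} = v_n + h·v'.
0.000000: (-0.400000, -1.700000); f=(-0.111000, -0.680000) → (-0.412210, -1.774800)
(u(0.11), v(0.11)) ≈ (-0.4122, -1.7748)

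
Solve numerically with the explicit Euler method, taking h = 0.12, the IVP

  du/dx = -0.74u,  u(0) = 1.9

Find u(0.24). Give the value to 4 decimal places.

Euler: u_{n+1} = u_n + h·f(x_n, u_n).
x=0.000000, u=1.900000: f=-1.406000 → u ← 1.900000 + 0.12·(-1.406000) = 1.731280
x=0.120000, u=1.731280: f=-1.281147 → u ← 1.731280 + 0.12·(-1.281147) = 1.577542
u(0.24) ≈ 1.5775

1.5775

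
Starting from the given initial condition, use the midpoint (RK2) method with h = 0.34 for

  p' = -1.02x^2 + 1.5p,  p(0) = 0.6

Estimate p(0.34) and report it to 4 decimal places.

Midpoint: k1 = f(x_n, p_n); k2 = f(x_n + h/2, p_n + (h/2)·k1); p_{n+1} = p_n + h·k2.
x=0.000000, p=0.600000:
  k1 = f(0.000000, 0.600000) = 0.900000
  k2 = f(0.170000, 0.753000) = 1.100022
  p ← 0.600000 + 0.34·1.100022 = 0.974007
p(0.34) ≈ 0.9740

0.9740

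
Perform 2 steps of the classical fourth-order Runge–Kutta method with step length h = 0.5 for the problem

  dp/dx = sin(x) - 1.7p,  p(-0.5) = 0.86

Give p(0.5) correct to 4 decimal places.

0.2245

RK4: k1 = f(x_n, p_n); k2 = f(x_n + h/2, p_n + (h/2)·k1); k3 = f(x_n + h/2, p_n + (h/2)·k2); k4 = f(x_n + h, p_n + h·k3); p_{n+1} = p_n + (h/6)·(k1 + 2k2 + 2k3 + k4).
x=-0.500000, p=0.860000:
  k1 = f(-0.500000, 0.860000) = -1.941426
  k2 = f(-0.250000, 0.374644) = -0.884298
  k3 = f(-0.250000, 0.638925) = -1.333577
  k4 = f(0.000000, 0.193211) = -0.328459
  p ← 0.860000 + (0.5/6)·(k1 + 2k2 + 2k3 + k4) = 0.301197
x=0.000000, p=0.301197:
  k1 = f(0.000000, 0.301197) = -0.512035
  k2 = f(0.250000, 0.173188) = -0.047016
  k3 = f(0.250000, 0.289443) = -0.244649
  k4 = f(0.500000, 0.178872) = 0.175342
  p ← 0.301197 + (0.5/6)·(k1 + 2k2 + 2k3 + k4) = 0.224528
p(0.5) ≈ 0.2245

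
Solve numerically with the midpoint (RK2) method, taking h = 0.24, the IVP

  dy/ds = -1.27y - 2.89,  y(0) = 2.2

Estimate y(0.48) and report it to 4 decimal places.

0.1862

Midpoint: k1 = f(s_n, y_n); k2 = f(s_n + h/2, y_n + (h/2)·k1); y_{n+1} = y_n + h·k2.
s=0.000000, y=2.200000:
  k1 = f(0.000000, 2.200000) = -5.684000
  k2 = f(0.120000, 1.517920) = -4.817758
  y ← 2.200000 + 0.24·(-4.817758) = 1.043738
s=0.240000, y=1.043738:
  k1 = f(0.240000, 1.043738) = -4.215547
  k2 = f(0.360000, 0.537872) = -3.573098
  y ← 1.043738 + 0.24·(-3.573098) = 0.186195
y(0.48) ≈ 0.1862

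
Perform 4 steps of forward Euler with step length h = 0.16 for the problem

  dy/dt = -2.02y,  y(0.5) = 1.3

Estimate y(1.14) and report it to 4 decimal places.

Euler: y_{n+1} = y_n + h·f(t_n, y_n).
t=0.500000, y=1.300000: f=-2.626000 → y ← 1.300000 + 0.16·(-2.626000) = 0.879840
t=0.660000, y=0.879840: f=-1.777277 → y ← 0.879840 + 0.16·(-1.777277) = 0.595476
t=0.820000, y=0.595476: f=-1.202861 → y ← 0.595476 + 0.16·(-1.202861) = 0.403018
t=0.980000, y=0.403018: f=-0.814096 → y ← 0.403018 + 0.16·(-0.814096) = 0.272763
y(1.14) ≈ 0.2728

0.2728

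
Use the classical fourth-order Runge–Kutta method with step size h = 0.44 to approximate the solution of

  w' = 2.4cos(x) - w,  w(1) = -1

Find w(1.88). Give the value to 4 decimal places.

-0.3253

RK4: k1 = f(x_n, w_n); k2 = f(x_n + h/2, w_n + (h/2)·k1); k3 = f(x_n + h/2, w_n + (h/2)·k2); k4 = f(x_n + h, w_n + h·k3); w_{n+1} = w_n + (h/6)·(k1 + 2k2 + 2k3 + k4).
x=1.000000, w=-1.000000:
  k1 = f(1.000000, -1.000000) = 2.296726
  k2 = f(1.220000, -0.494720) = 1.319470
  k3 = f(1.220000, -0.709717) = 1.534466
  k4 = f(1.440000, -0.324835) = 0.637852
  w ← -1.000000 + (0.44/6)·(k1 + 2k2 + 2k3 + k4) = -0.366220
x=1.440000, w=-0.366220:
  k1 = f(1.440000, -0.366220) = 0.679237
  k2 = f(1.660000, -0.216788) = 0.002983
  k3 = f(1.660000, -0.365564) = 0.151759
  k4 = f(1.880000, -0.299446) = -0.430874
  w ← -0.366220 + (0.44/6)·(k1 + 2k2 + 2k3 + k4) = -0.325311
w(1.88) ≈ -0.3253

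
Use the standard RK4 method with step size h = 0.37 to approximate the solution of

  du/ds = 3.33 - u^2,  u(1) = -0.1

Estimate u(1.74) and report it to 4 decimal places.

RK4: k1 = f(s_n, u_n); k2 = f(s_n + h/2, u_n + (h/2)·k1); k3 = f(s_n + h/2, u_n + (h/2)·k2); k4 = f(s_n + h, u_n + h·k3); u_{n+1} = u_n + (h/6)·(k1 + 2k2 + 2k3 + k4).
s=1.000000, u=-0.100000:
  k1 = f(1.000000, -0.100000) = 3.320000
  k2 = f(1.185000, 0.514200) = 3.065598
  k3 = f(1.185000, 0.467136) = 3.111784
  k4 = f(1.370000, 1.051360) = 2.224642
  u ← -0.100000 + (0.37/6)·(k1 + 2k2 + 2k3 + k4) = 1.003797
s=1.370000, u=1.003797:
  k1 = f(1.370000, 1.003797) = 2.322392
  k2 = f(1.555000, 1.433439) = 1.275252
  k3 = f(1.555000, 1.239718) = 1.793098
  k4 = f(1.740000, 1.667243) = 0.550300
  u ← 1.003797 + (0.37/6)·(k1 + 2k2 + 2k3 + k4) = 1.559376
u(1.74) ≈ 1.5594

1.5594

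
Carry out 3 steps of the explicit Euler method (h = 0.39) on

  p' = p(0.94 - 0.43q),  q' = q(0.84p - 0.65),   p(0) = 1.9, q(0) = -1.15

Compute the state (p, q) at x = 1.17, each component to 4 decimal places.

Euler on (p,q): p_{n+1} = p_n + h·p', q_{n+1} = q_n + h·q'.
0.000000: (1.900000, -1.150000); f=(2.725550, -1.087900) → (2.962965, -1.574281)
0.390000: (2.962965, -1.574281); f=(4.790938, -2.894930) → (4.831430, -2.703304)
0.780000: (4.831430, -2.703304); f=(10.157699, -9.213944) → (8.792933, -6.296742)
(p(1.17), q(1.17)) ≈ (8.7929, -6.2967)

8.7929, -6.2967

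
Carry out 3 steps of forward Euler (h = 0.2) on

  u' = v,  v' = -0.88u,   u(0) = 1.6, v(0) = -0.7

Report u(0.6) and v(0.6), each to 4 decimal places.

1.0160, -1.4610

Euler on (u,v): u_{n+1} = u_n + h·u', v_{n+1} = v_n + h·v'.
0.000000: (1.600000, -0.700000); f=(-0.700000, -1.408000) → (1.460000, -0.981600)
0.200000: (1.460000, -0.981600); f=(-0.981600, -1.284800) → (1.263680, -1.238560)
0.400000: (1.263680, -1.238560); f=(-1.238560, -1.112038) → (1.015968, -1.460968)
(u(0.6), v(0.6)) ≈ (1.0160, -1.4610)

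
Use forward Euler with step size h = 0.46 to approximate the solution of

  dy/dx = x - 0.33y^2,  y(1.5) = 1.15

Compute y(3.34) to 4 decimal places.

2.8890

Euler: y_{n+1} = y_n + h·f(x_n, y_n).
x=1.500000, y=1.150000: f=1.063575 → y ← 1.150000 + 0.46·1.063575 = 1.639244
x=1.960000, y=1.639244: f=1.073250 → y ← 1.639244 + 0.46·1.073250 = 2.132939
x=2.420000, y=2.132939: f=0.918688 → y ← 2.132939 + 0.46·0.918688 = 2.555536
x=2.880000, y=2.555536: f=0.724848 → y ← 2.555536 + 0.46·0.724848 = 2.888966
y(3.34) ≈ 2.8890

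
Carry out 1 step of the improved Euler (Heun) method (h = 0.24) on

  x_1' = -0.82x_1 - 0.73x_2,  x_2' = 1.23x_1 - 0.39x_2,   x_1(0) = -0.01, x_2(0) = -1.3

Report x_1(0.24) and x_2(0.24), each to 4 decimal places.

0.1867, -1.1529

Heun on (x_1,x_2): k1 = f(x_n, state_n); k2 = f(x_n + h, state_n + h·k1); state_{n+1} = state_n + (h/2)·(k1 + k2).
0.000000: (-0.010000, -1.300000)
  k1 = (0.957200, 0.494700)
  predictor → (0.219728, -1.181272)
  k2 = (0.682152, 0.730962)
  → (0.186722, -1.152921)
(x_1(0.24), x_2(0.24)) ≈ (0.1867, -1.1529)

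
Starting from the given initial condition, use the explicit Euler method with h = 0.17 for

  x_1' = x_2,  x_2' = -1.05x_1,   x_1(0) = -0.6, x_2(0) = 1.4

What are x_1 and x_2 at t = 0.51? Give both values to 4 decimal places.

Euler on (x_1,x_2): x_1_{n+1} = x_1_n + h·x_1', x_2_{n+1} = x_2_n + h·x_2'.
0.000000: (-0.600000, 1.400000); f=(1.400000, 0.630000) → (-0.362000, 1.507100)
0.170000: (-0.362000, 1.507100); f=(1.507100, 0.380100) → (-0.105793, 1.571717)
0.340000: (-0.105793, 1.571717); f=(1.571717, 0.111083) → (0.161399, 1.590601)
(x_1(0.51), x_2(0.51)) ≈ (0.1614, 1.5906)

0.1614, 1.5906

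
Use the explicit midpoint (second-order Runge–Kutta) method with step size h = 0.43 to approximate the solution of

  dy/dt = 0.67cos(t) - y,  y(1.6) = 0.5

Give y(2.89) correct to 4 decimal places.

-0.1946

Midpoint: k1 = f(t_n, y_n); k2 = f(t_n + h/2, y_n + (h/2)·k1); y_{n+1} = y_n + h·k2.
t=1.600000, y=0.500000:
  k1 = f(1.600000, 0.500000) = -0.519564
  k2 = f(1.815000, 0.388294) = -0.550289
  y ← 0.500000 + 0.43·(-0.550289) = 0.263376
t=2.030000, y=0.263376:
  k1 = f(2.030000, 0.263376) = -0.560343
  k2 = f(2.245000, 0.142902) = -0.561167
  y ← 0.263376 + 0.43·(-0.561167) = 0.022074
t=2.460000, y=0.022074:
  k1 = f(2.460000, 0.022074) = -0.542376
  k2 = f(2.675000, -0.094537) = -0.503844
  y ← 0.022074 + 0.43·(-0.503844) = -0.194579
y(2.89) ≈ -0.1946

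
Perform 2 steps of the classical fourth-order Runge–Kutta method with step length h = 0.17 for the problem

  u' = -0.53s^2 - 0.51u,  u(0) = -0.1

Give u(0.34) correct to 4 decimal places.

RK4: k1 = f(s_n, u_n); k2 = f(s_n + h/2, u_n + (h/2)·k1); k3 = f(s_n + h/2, u_n + (h/2)·k2); k4 = f(s_n + h, u_n + h·k3); u_{n+1} = u_n + (h/6)·(k1 + 2k2 + 2k3 + k4).
s=0.000000, u=-0.100000:
  k1 = f(0.000000, -0.100000) = 0.051000
  k2 = f(0.085000, -0.095665) = 0.044960
  k3 = f(0.085000, -0.096178) = 0.045222
  k4 = f(0.170000, -0.092312) = 0.031762
  u ← -0.100000 + (0.17/6)·(k1 + 2k2 + 2k3 + k4) = -0.092545
s=0.170000, u=-0.092545:
  k1 = f(0.170000, -0.092545) = 0.031881
  k2 = f(0.255000, -0.089835) = 0.011353
  k3 = f(0.255000, -0.091580) = 0.012242
  k4 = f(0.340000, -0.090464) = -0.015132
  u ← -0.092545 + (0.17/6)·(k1 + 2k2 + 2k3 + k4) = -0.090733
u(0.34) ≈ -0.0907

-0.0907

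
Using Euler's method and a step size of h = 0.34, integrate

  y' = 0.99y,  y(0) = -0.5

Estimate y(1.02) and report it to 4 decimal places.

Euler: y_{n+1} = y_n + h·f(s_n, y_n).
s=0.000000, y=-0.500000: f=-0.495000 → y ← -0.500000 + 0.34·(-0.495000) = -0.668300
s=0.340000, y=-0.668300: f=-0.661617 → y ← -0.668300 + 0.34·(-0.661617) = -0.893250
s=0.680000, y=-0.893250: f=-0.884317 → y ← -0.893250 + 0.34·(-0.884317) = -1.193918
y(1.02) ≈ -1.1939

-1.1939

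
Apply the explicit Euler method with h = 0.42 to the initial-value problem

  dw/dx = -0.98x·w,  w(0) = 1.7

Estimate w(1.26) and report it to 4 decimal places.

Euler: w_{n+1} = w_n + h·f(x_n, w_n).
x=0.000000, w=1.700000: f=0.000000 → w ← 1.700000 + 0.42·0.000000 = 1.700000
x=0.420000, w=1.700000: f=-0.699720 → w ← 1.700000 + 0.42·(-0.699720) = 1.406118
x=0.840000, w=1.406118: f=-1.157516 → w ← 1.406118 + 0.42·(-1.157516) = 0.919961
w(1.26) ≈ 0.9200

0.9200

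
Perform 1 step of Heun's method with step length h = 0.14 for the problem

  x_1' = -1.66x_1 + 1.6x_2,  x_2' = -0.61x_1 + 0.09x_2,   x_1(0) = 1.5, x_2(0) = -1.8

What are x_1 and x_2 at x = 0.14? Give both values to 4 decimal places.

Heun on (x_1,x_2): k1 = f(x_n, state_n); k2 = f(x_n + h, state_n + h·k1); state_{n+1} = state_n + (h/2)·(k1 + k2).
0.000000: (1.500000, -1.800000)
  k1 = (-5.370000, -1.077000)
  predictor → (0.748200, -1.950780)
  k2 = (-4.363260, -0.631972)
  → (0.818672, -1.919628)
(x_1(0.14), x_2(0.14)) ≈ (0.8187, -1.9196)

0.8187, -1.9196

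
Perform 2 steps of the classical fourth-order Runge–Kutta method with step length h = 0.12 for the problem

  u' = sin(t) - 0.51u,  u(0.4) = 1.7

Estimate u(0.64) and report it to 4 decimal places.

1.6166

RK4: k1 = f(t_n, u_n); k2 = f(t_n + h/2, u_n + (h/2)·k1); k3 = f(t_n + h/2, u_n + (h/2)·k2); k4 = f(t_n + h, u_n + h·k3); u_{n+1} = u_n + (h/6)·(k1 + 2k2 + 2k3 + k4).
t=0.400000, u=1.700000:
  k1 = f(0.400000, 1.700000) = -0.477582
  k2 = f(0.460000, 1.671345) = -0.408438
  k3 = f(0.460000, 1.675494) = -0.410554
  k4 = f(0.520000, 1.650734) = -0.344994
  u ← 1.700000 + (0.12/6)·(k1 + 2k2 + 2k3 + k4) = 1.650789
t=0.520000, u=1.650789:
  k1 = f(0.520000, 1.650789) = -0.345022
  k2 = f(0.580000, 1.630087) = -0.283321
  k3 = f(0.580000, 1.633790) = -0.285209
  k4 = f(0.640000, 1.616564) = -0.227252
  u ← 1.650789 + (0.12/6)·(k1 + 2k2 + 2k3 + k4) = 1.616602
u(0.64) ≈ 1.6166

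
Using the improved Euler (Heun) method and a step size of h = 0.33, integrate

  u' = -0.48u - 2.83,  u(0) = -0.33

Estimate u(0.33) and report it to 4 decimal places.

Heun: k1 = f(s_n, u_n); k2 = f(s_n + h, u_n + h·k1); u_{n+1} = u_n + (h/2)·(k1 + k2).
s=0.000000, u=-0.330000:
  k1 = f(0.000000, -0.330000) = -2.671600
  k2 = f(0.330000, -1.211628) = -2.248419
  u ← -0.330000 + (0.33/2)·(-2.671600 + (-2.248419)) = -1.141803
u(0.33) ≈ -1.1418

-1.1418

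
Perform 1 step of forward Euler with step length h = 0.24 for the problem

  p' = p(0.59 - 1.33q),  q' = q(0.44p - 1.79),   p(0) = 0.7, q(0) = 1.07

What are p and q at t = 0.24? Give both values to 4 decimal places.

Euler on (p,q): p_{n+1} = p_n + h·p', q_{n+1} = q_n + h·q'.
0.000000: (0.700000, 1.070000); f=(-0.583170, -1.585740) → (0.560039, 0.689422)
(p(0.24), q(0.24)) ≈ (0.5600, 0.6894)

0.5600, 0.6894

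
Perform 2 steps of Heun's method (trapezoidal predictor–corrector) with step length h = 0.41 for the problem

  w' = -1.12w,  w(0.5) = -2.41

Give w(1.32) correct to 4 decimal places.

-1.0065

Heun: k1 = f(x_n, w_n); k2 = f(x_n + h, w_n + h·k1); w_{n+1} = w_n + (h/2)·(k1 + k2).
x=0.500000, w=-2.410000:
  k1 = f(0.500000, -2.410000) = 2.699200
  k2 = f(0.910000, -1.303328) = 1.459727
  w ← -2.410000 + (0.41/2)·(2.699200 + 1.459727) = -1.557420
x=0.910000, w=-1.557420:
  k1 = f(0.910000, -1.557420) = 1.744310
  k2 = f(1.320000, -0.842253) = 0.943323
  w ← -1.557420 + (0.41/2)·(1.744310 + 0.943323) = -1.006455
w(1.32) ≈ -1.0065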